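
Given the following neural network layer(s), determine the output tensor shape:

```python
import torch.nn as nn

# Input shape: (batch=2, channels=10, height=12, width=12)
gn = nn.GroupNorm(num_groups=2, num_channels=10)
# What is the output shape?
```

Input: (2, 10, 12, 12) -> Output: (2, 10, 12, 12)

Answer: (2, 10, 12, 12)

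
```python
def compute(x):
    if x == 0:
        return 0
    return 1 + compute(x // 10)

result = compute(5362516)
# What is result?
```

Count of digits of 5362516: 7

Answer: 7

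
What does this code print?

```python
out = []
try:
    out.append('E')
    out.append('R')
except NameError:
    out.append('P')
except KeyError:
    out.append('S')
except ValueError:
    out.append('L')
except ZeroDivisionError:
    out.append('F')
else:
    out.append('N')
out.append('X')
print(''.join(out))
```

Execution trace: 'E' (try body) → 'R' (try body, no exception) → 'N' (else) → 'X' (after the try/except). Output: ERNX

Answer: ERNX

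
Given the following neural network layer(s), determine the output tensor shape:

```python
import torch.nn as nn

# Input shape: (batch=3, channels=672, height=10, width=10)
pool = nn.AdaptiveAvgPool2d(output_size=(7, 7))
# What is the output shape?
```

Input: (3, 672, 10, 10) -> Output: (3, 672, 7, 7)

Answer: (3, 672, 7, 7)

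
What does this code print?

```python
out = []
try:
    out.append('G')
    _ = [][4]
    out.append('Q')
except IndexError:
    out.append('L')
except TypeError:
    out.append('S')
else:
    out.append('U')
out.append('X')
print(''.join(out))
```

Execution trace: 'G' (try body) → 'L' (except IndexError) → 'X' (after the try/except). Output: GLX

Answer: GLX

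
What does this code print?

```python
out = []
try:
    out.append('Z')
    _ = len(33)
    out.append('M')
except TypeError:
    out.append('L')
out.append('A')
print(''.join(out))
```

Execution trace: 'Z' (try body) → 'L' (except TypeError) → 'A' (after the try/except). Output: ZLA

Answer: ZLA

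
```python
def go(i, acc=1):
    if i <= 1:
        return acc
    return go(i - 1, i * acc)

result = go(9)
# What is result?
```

Accumulator trace (n, acc): (9, 1) -> (8, 9) -> (7, 72) -> (6, 504) -> (5, 3024) -> (4, 15120) -> (3, 60480) -> (2, 181440) -> (1, 362880) -> return 362880

Answer: 362880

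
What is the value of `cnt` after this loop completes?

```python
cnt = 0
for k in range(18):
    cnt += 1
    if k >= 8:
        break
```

Loop breaks when k reaches 8, cnt is 9
`cnt` takes the values: 0 → 1 → 2 → 3 → 4 → 5 → 6 → 7 → 8 → 9

Answer: 9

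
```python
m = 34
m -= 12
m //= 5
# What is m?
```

Trace:
`m = 34` → m = 34
`m -= 12` → m = 22
`m //= 5` → m = 4
So m = 4

Answer: 4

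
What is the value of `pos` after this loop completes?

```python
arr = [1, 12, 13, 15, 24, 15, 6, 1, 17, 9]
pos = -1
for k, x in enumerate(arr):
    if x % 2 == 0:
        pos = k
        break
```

First even number index in [1, 12, 13, 15, 24, 15, 6, 1, 17, 9]
`pos` takes the values: -1 → 1

Answer: 1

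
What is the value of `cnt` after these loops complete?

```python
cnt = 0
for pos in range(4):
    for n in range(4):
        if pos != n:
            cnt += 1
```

4² - 4 (exclude diagonal)
`cnt` takes the values: 0 → 1 → 2 → 3 → 4 → 5 → 6 → 7 → 8 → 9 → 10 → 11 → 12

Answer: 12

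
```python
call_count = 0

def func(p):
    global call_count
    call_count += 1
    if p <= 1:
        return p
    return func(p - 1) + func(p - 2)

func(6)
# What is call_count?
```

Calls(p) = 1 + Calls(p-1) + Calls(p-2); Calls(0)=Calls(1)=1. For p=6 this gives 25.

Answer: 25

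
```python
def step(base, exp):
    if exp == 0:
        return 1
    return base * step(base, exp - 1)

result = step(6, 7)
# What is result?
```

step(6, 7) = 6 * 6 * 6 * 6 * 6 * 6 * 6 = 279936

Answer: 279936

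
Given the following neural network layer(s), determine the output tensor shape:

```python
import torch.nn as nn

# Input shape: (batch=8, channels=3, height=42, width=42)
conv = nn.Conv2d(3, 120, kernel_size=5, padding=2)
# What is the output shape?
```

Input: (8, 3, 42, 42) -> Output: (8, 120, 42, 42)

Answer: (8, 120, 42, 42)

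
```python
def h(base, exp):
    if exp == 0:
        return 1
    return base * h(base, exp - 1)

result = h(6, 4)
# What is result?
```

h(6, 4) = 6 * 6 * 6 * 6 = 1296

Answer: 1296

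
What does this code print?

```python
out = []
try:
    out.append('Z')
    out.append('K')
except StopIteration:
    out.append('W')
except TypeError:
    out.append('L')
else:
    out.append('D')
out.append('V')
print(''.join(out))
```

Execution trace: 'Z' (try body) → 'K' (try body, no exception) → 'D' (else) → 'V' (after the try/except). Output: ZKDV

Answer: ZKDV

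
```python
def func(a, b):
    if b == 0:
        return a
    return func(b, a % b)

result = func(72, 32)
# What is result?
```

func(72, 32) -> func(32, 8) -> func(8, 0) -> 8

Answer: 8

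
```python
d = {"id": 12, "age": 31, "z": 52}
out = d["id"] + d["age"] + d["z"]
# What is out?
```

Trace:
`d = {"id": 12, "age": 31, "z": 52}` → d = {'id': 12, 'age': 31, 'z': 52}
`out = d["id"] + d["age"] + d["z"]` → out = 95
So out = 95

Answer: 95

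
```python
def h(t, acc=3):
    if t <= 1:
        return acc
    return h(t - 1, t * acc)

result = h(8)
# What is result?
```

Accumulator trace (n, acc): (8, 3) -> (7, 24) -> (6, 168) -> (5, 1008) -> (4, 5040) -> (3, 20160) -> (2, 60480) -> (1, 120960) -> return 120960

Answer: 120960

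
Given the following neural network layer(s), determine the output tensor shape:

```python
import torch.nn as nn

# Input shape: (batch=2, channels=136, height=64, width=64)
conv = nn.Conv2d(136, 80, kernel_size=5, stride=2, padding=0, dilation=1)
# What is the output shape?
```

Input: (2, 136, 64, 64) -> Output: (2, 80, 30, 30)

Answer: (2, 80, 30, 30)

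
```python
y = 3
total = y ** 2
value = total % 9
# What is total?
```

Trace:
`y = 3` → y = 3
`total = y ** 2` → total = 9
`value = total % 9` → value = 0
So total = 9

Answer: 9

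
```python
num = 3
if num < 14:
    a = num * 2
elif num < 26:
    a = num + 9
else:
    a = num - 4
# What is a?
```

Trace:
`num = 3` → num = 3
`if num < 14: ...` → num < 14 is True → a = 6
So a = 6

Answer: 6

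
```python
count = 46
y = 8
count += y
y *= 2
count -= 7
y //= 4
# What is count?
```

Trace:
`count = 46` → count = 46
`y = 8` → y = 8
`count += y` → count = 54
`y *= 2` → y = 16
`count -= 7` → count = 47
`y //= 4` → y = 4
So count = 47

Answer: 47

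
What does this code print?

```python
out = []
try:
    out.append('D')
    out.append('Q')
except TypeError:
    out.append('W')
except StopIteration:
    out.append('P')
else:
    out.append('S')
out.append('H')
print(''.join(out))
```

Execution trace: 'D' (try body) → 'Q' (try body, no exception) → 'S' (else) → 'H' (after the try/except). Output: DQSH

Answer: DQSH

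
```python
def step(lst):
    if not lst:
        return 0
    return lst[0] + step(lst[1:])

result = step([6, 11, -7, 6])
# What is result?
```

6 + 11 + (-7) + 6 + 0 = 16

Answer: 16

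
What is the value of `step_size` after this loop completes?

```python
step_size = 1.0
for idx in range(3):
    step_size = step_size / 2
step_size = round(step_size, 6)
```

Halving LR 3 times: 1 / 2^3
`step_size` takes the values: 1.0 → 0.5 → 0.25 → 0.125

Answer: 0.125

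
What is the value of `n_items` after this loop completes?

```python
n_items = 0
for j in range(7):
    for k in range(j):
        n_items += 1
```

Triangle number: 0+1+2+...+6
`n_items` takes the values: 0 → 1 → 2 → 3 → 4 → 5 → 6 → 7 → 8 → 9 → 10 → 11 → 12 → 13 → 14 → 15 → 16 → 17 → 18 → 19 → 20 → 21

Answer: 21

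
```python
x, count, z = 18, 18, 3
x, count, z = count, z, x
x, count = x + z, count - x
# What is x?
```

Trace:
`x, count, z = 18, 18, 3` → x = 18; count = 18; z = 3
`x, count, z = count, z, x` → x = 18; count = 3; z = 18
`x, count = x + z, count - x` → x = 36; count = -15
So x = 36

Answer: 36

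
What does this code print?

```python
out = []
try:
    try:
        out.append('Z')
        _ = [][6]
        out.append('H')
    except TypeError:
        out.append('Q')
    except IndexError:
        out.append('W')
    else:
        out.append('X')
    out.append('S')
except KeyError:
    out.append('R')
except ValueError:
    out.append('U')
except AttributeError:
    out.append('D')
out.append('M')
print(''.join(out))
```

Execution trace: 'Z' (inner try body) → 'W' (inner except IndexError) → 'S' (try body, no exception) → 'M' (after the try/except). Output: ZWSM

Answer: ZWSM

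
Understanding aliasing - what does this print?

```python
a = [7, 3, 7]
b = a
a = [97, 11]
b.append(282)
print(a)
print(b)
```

Key concept: rebinding vs mutation: a is rebound to a new list, b still points at the original.
Step by step:
`a = [7, 3, 7]` → a = [7, 3, 7]
`b = a` → b = [7, 3, 7] (same object as a)
`a = [97, 11]` → a = [97, 11]
`b.append(282)` → b = [7, 3, 7, 282]
`print(a)` → prints [97, 11]
`print(b)` → prints [7, 3, 7, 282]

Answer:
[97, 11]
[7, 3, 7, 282]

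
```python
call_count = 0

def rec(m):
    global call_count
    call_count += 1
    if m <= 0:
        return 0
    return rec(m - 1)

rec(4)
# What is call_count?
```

Linear recursion stepping by 1: 5 calls from m=4 down to ≤0.

Answer: 5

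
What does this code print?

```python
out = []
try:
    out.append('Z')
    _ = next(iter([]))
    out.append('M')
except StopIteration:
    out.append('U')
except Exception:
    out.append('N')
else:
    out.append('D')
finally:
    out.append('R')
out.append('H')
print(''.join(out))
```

Execution trace: 'Z' (try body) → 'U' (except StopIteration) → 'R' (finally) → 'H' (after the try/except). Output: ZURH

Answer: ZURH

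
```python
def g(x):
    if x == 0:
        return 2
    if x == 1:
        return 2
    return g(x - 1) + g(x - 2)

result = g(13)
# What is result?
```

Build up from base cases: g(0)=2, g(1)=2, g(2)=4, g(3)=6, g(4)=10, g(5)=16, g(6)=26, ..., g(13)=754

Answer: 754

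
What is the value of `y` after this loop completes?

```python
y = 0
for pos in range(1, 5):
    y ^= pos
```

XOR of 1 to 4
`y` takes the values: 0 → 1 → 3 → 0 → 4

Answer: 4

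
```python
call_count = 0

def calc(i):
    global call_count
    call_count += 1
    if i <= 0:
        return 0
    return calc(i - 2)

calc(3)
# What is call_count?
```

Linear recursion stepping by 2: 3 calls from i=3 down to ≤0.

Answer: 3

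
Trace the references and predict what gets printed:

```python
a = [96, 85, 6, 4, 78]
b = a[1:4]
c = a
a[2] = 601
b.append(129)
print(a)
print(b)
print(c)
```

Key concept: slice vs alias.
Step by step:
`a = [96, 85, 6, 4, 78]` → a = [96, 85, 6, 4, 78]
`b = a[1:4]` → b = [85, 6, 4]
`c = a` → c = [96, 85, 6, 4, 78] (same object as a)
`a[2] = 601` → a = [96, 85, 601, 4, 78] (same object as c); c = [96, 85, 601, 4, 78] (same object as a)
`b.append(129)` → b = [85, 6, 4, 129]
`print(a)` → prints [96, 85, 601, 4, 78]
`print(b)` → prints [85, 6, 4, 129]
`print(c)` → prints [96, 85, 601, 4, 78]

Answer:
[96, 85, 601, 4, 78]
[85, 6, 4, 129]
[96, 85, 601, 4, 78]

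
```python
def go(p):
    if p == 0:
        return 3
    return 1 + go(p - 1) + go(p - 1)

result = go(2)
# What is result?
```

go(p) = 1 + 2·go(p-1), go(0)=3. Closed form: (3+1)·2^2 - 1 = 15.

Answer: 15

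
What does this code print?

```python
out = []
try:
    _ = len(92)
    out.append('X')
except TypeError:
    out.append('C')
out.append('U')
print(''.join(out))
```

Execution trace: 'C' (except TypeError) → 'U' (after the try/except). Output: CU

Answer: CU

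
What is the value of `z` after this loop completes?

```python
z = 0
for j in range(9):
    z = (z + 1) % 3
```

Increment mod 3, 9 times = 0
`z` takes the values: 0 → 1 → 2 → 0 → 1 → 2 → 0 → 1 → 2 → 0

Answer: 0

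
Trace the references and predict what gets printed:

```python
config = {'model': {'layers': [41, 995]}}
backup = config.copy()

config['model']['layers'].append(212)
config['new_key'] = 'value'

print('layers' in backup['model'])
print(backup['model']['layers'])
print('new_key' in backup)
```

Key concept: shallow copy gotcha with nested dict.
Step by step:
`config = {'model': {'layers': [41, 995]}}` → config = {'model': {'layers': [41, 995]}}
`backup = config.copy()` → backup = {'model': {'layers': [41, 995]}}
`config['model']['layers'].append(212)` → config = {'model': {'layers': [41, 995, 212]}}; backup = {'model': {'layers': [41, 995, 212]}}
`config['new_key'] = 'value'` → config = {'model': {'layers': [41, 995, 212]}, 'new_key': 'value'}
`print('layers' in backup['model'])` → prints True
`print(backup['model']['layers'])` → prints [41, 995, 212]
`print('new_key' in backup)` → prints False

Answer:
True
[41, 995, 212]
False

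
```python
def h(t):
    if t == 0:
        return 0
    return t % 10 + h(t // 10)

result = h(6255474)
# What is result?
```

Sum of digits of 6255474: 4 + 7 + 4 + 5 + 5 + 2 + 6 = 33

Answer: 33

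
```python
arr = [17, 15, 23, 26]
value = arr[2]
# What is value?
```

Trace:
`arr = [17, 15, 23, 26]` → arr = [17, 15, 23, 26]
`value = arr[2]` → value = 23
So value = 23

Answer: 23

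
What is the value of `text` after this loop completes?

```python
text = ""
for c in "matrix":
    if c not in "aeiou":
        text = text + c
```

Remove vowels from 'matrix'
`text` takes the values: "" → "m" → "mt" → "mtr" → "mtrx"

Answer: "mtrx"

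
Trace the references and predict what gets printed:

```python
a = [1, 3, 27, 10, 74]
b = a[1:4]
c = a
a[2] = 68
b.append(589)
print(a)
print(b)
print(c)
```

Key concept: slice vs alias.
Step by step:
`a = [1, 3, 27, 10, 74]` → a = [1, 3, 27, 10, 74]
`b = a[1:4]` → b = [3, 27, 10]
`c = a` → c = [1, 3, 27, 10, 74] (same object as a)
`a[2] = 68` → a = [1, 3, 68, 10, 74] (same object as c); c = [1, 3, 68, 10, 74] (same object as a)
`b.append(589)` → b = [3, 27, 10, 589]
`print(a)` → prints [1, 3, 68, 10, 74]
`print(b)` → prints [3, 27, 10, 589]
`print(c)` → prints [1, 3, 68, 10, 74]

Answer:
[1, 3, 68, 10, 74]
[3, 27, 10, 589]
[1, 3, 68, 10, 74]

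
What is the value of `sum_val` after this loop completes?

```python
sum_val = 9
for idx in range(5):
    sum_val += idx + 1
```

Start at 9, add 1 to 5 = 24
`sum_val` takes the values: 9 → 10 → 12 → 15 → 19 → 24

Answer: 24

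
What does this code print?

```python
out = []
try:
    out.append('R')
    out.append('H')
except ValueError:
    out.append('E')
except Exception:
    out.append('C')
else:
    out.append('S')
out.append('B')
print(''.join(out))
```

Execution trace: 'R' (try body) → 'H' (try body, no exception) → 'S' (else) → 'B' (after the try/except). Output: RHSB

Answer: RHSB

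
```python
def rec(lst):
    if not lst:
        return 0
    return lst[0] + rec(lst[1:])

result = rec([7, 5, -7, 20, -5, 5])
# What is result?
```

7 + 5 + (-7) + 20 + (-5) + 5 + 0 = 25

Answer: 25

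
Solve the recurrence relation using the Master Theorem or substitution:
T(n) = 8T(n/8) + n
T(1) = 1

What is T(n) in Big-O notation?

By Master Theorem: a=8, b=8, f(n)=n. Since log_8(8) = 1 and f(n) = Θ(n^1), Case 2 applies. T(n) = O(n log n).

Answer: O(n log n)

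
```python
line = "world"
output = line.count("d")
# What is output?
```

Trace:
`line = "world"` → line = 'world'
`output = line.count("d")` → output = 1
So output = 1

Answer: 1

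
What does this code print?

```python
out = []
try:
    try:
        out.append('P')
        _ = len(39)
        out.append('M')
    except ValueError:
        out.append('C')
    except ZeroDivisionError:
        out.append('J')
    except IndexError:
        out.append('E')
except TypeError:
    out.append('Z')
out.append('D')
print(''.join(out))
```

Execution trace: 'P' (try body) → 'Z' (outer except TypeError) → 'D' (after the try/except). Output: PZD

Answer: PZD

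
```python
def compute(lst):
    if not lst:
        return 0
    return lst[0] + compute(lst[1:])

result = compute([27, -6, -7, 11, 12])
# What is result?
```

27 + (-6) + (-7) + 11 + 12 + 0 = 37

Answer: 37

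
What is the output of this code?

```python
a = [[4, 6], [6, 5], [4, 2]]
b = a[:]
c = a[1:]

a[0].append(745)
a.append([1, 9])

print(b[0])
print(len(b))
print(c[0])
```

Key concept: slice with nested mutation.
Step by step:
`a = [[4, 6], [6, 5], [4, 2]]` → a = [[4, 6], [6, 5], [4, 2]]
`b = a[:]` → b = [[4, 6], [6, 5], [4, 2]]
`c = a[1:]` → c = [[6, 5], [4, 2]]
`a[0].append(745)` → a = [[4, 6, 745], [6, 5], [4, 2]]; b = [[4, 6, 745], [6, 5], [4, 2]]
`a.append([1, 9])` → a = [[4, 6, 745], [6, 5], [4, 2], [1, 9]]
`print(b[0])` → prints [4, 6, 745]
`print(len(b))` → prints 3
`print(c[0])` → prints [6, 5]

Answer:
[4, 6, 745]
3
[6, 5]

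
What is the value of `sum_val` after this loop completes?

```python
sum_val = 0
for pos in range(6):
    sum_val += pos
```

Sum of 0 to 5 = 15
`sum_val` takes the values: 0 → 1 → 3 → 6 → 10 → 15

Answer: 15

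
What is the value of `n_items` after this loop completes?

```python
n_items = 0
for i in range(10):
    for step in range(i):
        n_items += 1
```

Triangle number: 0+1+2+...+9
`n_items` takes the values: 0 → 1 → 2 → 3 → 4 → 5 → 6 → 7 → 8 → 9 → 10 → 11 → 12 → 13 → 14 → 15 → 16 → 17 → 18 → 19 → 20 → 21 → 22 → 23 → 24 → 25 → 26 → 27 → 28 → 29 → … → 41 → 42 → 43 → 44 → 45

Answer: 45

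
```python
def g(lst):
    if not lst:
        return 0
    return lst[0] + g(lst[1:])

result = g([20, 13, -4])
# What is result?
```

20 + 13 + (-4) + 0 = 29

Answer: 29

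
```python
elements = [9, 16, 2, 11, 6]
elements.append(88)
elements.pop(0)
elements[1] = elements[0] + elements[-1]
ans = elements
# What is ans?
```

Trace:
`elements = [9, 16, 2, 11, 6]` → elements = [9, 16, 2, 11, 6]
`elements.append(88)` → elements = [9, 16, 2, 11, 6, 88]
`elements.pop(0)` → elements = [16, 2, 11, 6, 88]
`elements[1] = elements[0] + elements[-1]` → elements = [16, 104, 11, 6, 88]
`ans = elements` → ans = [16, 104, 11, 6, 88]
So ans = [16, 104, 11, 6, 88]

Answer: [16, 104, 11, 6, 88]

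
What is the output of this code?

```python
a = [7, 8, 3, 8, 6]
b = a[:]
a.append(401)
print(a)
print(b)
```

Key concept: slice [:] creates copy.
Step by step:
`a = [7, 8, 3, 8, 6]` → a = [7, 8, 3, 8, 6]
`b = a[:]` → b = [7, 8, 3, 8, 6]
`a.append(401)` → a = [7, 8, 3, 8, 6, 401]
`print(a)` → prints [7, 8, 3, 8, 6, 401]
`print(b)` → prints [7, 8, 3, 8, 6]

Answer:
[7, 8, 3, 8, 6, 401]
[7, 8, 3, 8, 6]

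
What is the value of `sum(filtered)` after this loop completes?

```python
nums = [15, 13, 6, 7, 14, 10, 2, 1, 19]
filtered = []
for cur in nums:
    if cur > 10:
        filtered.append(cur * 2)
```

Sum of doubled values > 10
`filtered` takes the values: [] → [30] → [30, 26] → [30, 26, 28] → [30, 26, 28, 38]
So `sum(filtered)` = 122

Answer: 122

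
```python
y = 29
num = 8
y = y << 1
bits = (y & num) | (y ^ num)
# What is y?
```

Trace:
`y = 29` → y = 29
`num = 8` → num = 8
`y = y << 1` → y = 58
`bits = (y & num) | (y ^ num)` → bits = 58
So y = 58

Answer: 58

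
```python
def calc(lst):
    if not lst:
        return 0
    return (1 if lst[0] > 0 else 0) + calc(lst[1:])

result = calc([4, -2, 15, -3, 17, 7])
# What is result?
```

Count of positive elements in [4, -2, 15, -3, 17, 7] = 4

Answer: 4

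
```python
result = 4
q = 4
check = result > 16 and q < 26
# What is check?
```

Trace:
`result = 4` → result = 4
`q = 4` → q = 4
`check = result > 16 and q < 26` → check = False
So check = False

Answer: False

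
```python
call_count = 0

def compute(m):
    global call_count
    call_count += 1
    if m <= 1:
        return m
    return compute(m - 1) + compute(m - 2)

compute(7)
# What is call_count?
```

Calls(m) = 1 + Calls(m-1) + Calls(m-2); Calls(0)=Calls(1)=1. For m=7 this gives 41.

Answer: 41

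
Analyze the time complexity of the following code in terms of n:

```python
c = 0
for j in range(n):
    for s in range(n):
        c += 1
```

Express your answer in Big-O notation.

Each loop level contributes: n × n. Multiplying the contributions gives O(n^2).

Answer: O(n^2)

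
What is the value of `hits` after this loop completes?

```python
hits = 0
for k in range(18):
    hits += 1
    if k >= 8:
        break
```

Loop breaks when k reaches 8, hits is 9
`hits` takes the values: 0 → 1 → 2 → 3 → 4 → 5 → 6 → 7 → 8 → 9

Answer: 9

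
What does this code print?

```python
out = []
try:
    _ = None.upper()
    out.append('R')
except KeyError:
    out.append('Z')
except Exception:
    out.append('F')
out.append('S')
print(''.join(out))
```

Execution trace: 'F' (except Exception) → 'S' (after the try/except). Output: FS

Answer: FS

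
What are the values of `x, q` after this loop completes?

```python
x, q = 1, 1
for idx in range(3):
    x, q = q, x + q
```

Fibonacci: after 3 iterations
`x, q` takes the values: (1, 1) → (1, 2) → (2, 3) → (3, 5)

Answer: 3, 5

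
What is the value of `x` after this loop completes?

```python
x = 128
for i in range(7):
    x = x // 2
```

Halve 7 times: 128 // 2^7 = 1
`x` takes the values: 128 → 64 → 32 → 16 → 8 → 4 → 2 → 1

Answer: 1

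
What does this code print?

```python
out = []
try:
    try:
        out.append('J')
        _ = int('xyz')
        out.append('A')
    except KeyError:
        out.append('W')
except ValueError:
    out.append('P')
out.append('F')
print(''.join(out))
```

Execution trace: 'J' (try body) → 'P' (outer except ValueError) → 'F' (after the try/except). Output: JPF

Answer: JPF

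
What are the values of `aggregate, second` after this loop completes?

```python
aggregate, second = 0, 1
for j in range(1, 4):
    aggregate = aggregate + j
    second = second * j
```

Sum and factorial of 1 to 3
`aggregate, second` takes the values: (0, 1) → (1, 1) → (3, 1) → (3, 2) → (6, 2) → (6, 6)

Answer: 6, 6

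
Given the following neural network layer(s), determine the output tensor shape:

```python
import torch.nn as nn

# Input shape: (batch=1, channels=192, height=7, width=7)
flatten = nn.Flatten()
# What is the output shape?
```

Input: (1, 192, 7, 7) -> Output: (1, 9408)

Answer: (1, 9408)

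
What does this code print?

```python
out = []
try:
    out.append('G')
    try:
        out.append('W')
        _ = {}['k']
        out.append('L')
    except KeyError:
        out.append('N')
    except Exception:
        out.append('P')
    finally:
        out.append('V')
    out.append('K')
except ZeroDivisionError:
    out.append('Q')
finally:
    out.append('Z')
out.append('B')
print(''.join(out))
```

Execution trace: 'G' (try body) → 'W' (inner try body) → 'N' (inner except KeyError) → 'V' (inner finally) → 'K' (try body, no exception) → 'Z' (finally) → 'B' (after the try/except). Output: GWNVKZB

Answer: GWNVKZB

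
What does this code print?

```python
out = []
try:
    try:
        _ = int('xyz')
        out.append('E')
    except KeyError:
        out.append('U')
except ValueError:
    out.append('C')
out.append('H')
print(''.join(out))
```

Execution trace: 'C' (outer except ValueError) → 'H' (after the try/except). Output: CH

Answer: CH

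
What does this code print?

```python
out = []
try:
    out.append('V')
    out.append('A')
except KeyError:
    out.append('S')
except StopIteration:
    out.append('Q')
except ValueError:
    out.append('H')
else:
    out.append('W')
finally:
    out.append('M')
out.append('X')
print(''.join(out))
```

Execution trace: 'V' (try body) → 'A' (try body, no exception) → 'W' (else) → 'M' (finally) → 'X' (after the try/except). Output: VAWMX

Answer: VAWMX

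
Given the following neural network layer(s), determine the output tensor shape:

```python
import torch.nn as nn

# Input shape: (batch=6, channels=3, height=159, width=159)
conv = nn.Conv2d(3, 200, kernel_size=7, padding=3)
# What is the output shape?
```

Input: (6, 3, 159, 159) -> Output: (6, 200, 159, 159)

Answer: (6, 200, 159, 159)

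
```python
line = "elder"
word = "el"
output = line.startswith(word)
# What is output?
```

Trace:
`line = "elder"` → line = 'elder'
`word = "el"` → word = 'el'
`output = line.startswith(word)` → output = True
So output = True

Answer: True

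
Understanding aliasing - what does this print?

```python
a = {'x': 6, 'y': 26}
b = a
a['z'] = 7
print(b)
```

Key concept: dict aliasing.
Step by step:
`a = {'x': 6, 'y': 26}` → a = {'x': 6, 'y': 26}
`b = a` → b = {'x': 6, 'y': 26} (same object as a)
`a['z'] = 7` → a = {'x': 6, 'y': 26, 'z': 7} (same object as b); b = {'x': 6, 'y': 26, 'z': 7} (same object as a)
`print(b)` → prints {'x': 6, 'y': 26, 'z': 7}

Answer: {'x': 6, 'y': 26, 'z': 7}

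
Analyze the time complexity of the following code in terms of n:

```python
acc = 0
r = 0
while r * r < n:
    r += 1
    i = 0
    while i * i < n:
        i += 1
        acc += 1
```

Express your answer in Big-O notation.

Each loop level contributes: √n × √n. Multiplying the contributions gives O(n).

Answer: O(n)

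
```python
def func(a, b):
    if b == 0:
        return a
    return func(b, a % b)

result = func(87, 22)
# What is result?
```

func(87, 22) -> func(22, 21) -> func(21, 1) -> func(1, 0) -> 1

Answer: 1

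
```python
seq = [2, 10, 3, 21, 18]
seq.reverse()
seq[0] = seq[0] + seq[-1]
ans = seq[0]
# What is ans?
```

Trace:
`seq = [2, 10, 3, 21, 18]` → seq = [2, 10, 3, 21, 18]
`seq.reverse()` → seq = [18, 21, 3, 10, 2]
`seq[0] = seq[0] + seq[-1]` → seq = [20, 21, 3, 10, 2]
`ans = seq[0]` → ans = 20
So ans = 20

Answer: 20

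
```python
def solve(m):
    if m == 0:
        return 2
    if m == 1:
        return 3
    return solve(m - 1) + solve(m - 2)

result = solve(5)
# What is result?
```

Build up from base cases: solve(0)=2, solve(1)=3, solve(2)=5, solve(3)=8, solve(4)=13, solve(5)=21

Answer: 21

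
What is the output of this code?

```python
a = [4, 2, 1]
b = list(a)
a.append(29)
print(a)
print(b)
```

Key concept: list() constructor creates copy.
Step by step:
`a = [4, 2, 1]` → a = [4, 2, 1]
`b = list(a)` → b = [4, 2, 1]
`a.append(29)` → a = [4, 2, 1, 29]
`print(a)` → prints [4, 2, 1, 29]
`print(b)` → prints [4, 2, 1]

Answer:
[4, 2, 1, 29]
[4, 2, 1]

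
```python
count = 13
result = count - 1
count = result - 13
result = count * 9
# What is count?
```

Trace:
`count = 13` → count = 13
`result = count - 1` → result = 12
`count = result - 13` → count = -1
`result = count * 9` → result = -9
So count = -1

Answer: -1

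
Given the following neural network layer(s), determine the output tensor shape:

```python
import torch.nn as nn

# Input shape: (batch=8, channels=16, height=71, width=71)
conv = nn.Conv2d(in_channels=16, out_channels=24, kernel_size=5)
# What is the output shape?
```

Input: (8, 16, 71, 71) -> Output: (8, 24, 67, 67)

Answer: (8, 24, 67, 67)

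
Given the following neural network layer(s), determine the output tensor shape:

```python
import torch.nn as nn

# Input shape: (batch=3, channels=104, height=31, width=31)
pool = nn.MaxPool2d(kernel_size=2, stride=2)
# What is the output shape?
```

Input: (3, 104, 31, 31) -> Output: (3, 104, 15, 15)

Answer: (3, 104, 15, 15)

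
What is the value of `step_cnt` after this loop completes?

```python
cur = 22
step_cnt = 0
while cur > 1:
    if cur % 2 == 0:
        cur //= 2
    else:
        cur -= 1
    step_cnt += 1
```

Steps to reduce 22 to 1
`step_cnt` takes the values: 0 → 1 → 2 → 3 → 4 → 5 → 6

Answer: 6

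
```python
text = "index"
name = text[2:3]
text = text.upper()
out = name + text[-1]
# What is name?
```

Trace:
`text = "index"` → text = 'index'
`name = text[2:3]` → name = 'd'
`text = text.upper()` → text = 'INDEX'
`out = name + text[-1]` → out = 'dX'
So name = 'd'

Answer: 'd'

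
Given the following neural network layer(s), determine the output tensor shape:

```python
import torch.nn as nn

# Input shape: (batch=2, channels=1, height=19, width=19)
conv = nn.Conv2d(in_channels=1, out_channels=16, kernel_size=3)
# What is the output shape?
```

Input: (2, 1, 19, 19) -> Output: (2, 16, 17, 17)

Answer: (2, 16, 17, 17)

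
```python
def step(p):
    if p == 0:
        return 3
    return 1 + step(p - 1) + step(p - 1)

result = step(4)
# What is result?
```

step(p) = 1 + 2·step(p-1), step(0)=3. Closed form: (3+1)·2^4 - 1 = 63.

Answer: 63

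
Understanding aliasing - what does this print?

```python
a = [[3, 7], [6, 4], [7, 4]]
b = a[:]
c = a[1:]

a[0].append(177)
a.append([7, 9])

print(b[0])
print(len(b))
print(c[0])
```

Key concept: slice with nested mutation.
Step by step:
`a = [[3, 7], [6, 4], [7, 4]]` → a = [[3, 7], [6, 4], [7, 4]]
`b = a[:]` → b = [[3, 7], [6, 4], [7, 4]]
`c = a[1:]` → c = [[6, 4], [7, 4]]
`a[0].append(177)` → a = [[3, 7, 177], [6, 4], [7, 4]]; b = [[3, 7, 177], [6, 4], [7, 4]]
`a.append([7, 9])` → a = [[3, 7, 177], [6, 4], [7, 4], [7, 9]]
`print(b[0])` → prints [3, 7, 177]
`print(len(b))` → prints 3
`print(c[0])` → prints [6, 4]

Answer:
[3, 7, 177]
3
[6, 4]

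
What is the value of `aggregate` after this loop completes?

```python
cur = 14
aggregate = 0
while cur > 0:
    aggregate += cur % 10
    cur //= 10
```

Sum digits of 14
`aggregate` takes the values: 0 → 4 → 5

Answer: 5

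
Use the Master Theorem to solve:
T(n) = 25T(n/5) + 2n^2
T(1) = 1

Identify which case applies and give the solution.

a=25, b=5, f(n)=2n^2. log_5(25) = 2. Since c=2 = 2, Case 2 applies: T(n) = Θ(n^log_b(a) · log n) = O(n^2 log n).

Answer: O(n^2 log n) - Case 2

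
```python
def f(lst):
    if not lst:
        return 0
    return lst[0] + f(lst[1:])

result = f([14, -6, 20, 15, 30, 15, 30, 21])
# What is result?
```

14 + (-6) + 20 + 15 + 30 + 15 + 30 + 21 + 0 = 139

Answer: 139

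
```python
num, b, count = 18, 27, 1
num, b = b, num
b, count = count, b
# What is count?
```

Trace:
`num, b, count = 18, 27, 1` → num = 18; b = 27; count = 1
`num, b = b, num` → num = 27; b = 18
`b, count = count, b` → b = 1; count = 18
So count = 18

Answer: 18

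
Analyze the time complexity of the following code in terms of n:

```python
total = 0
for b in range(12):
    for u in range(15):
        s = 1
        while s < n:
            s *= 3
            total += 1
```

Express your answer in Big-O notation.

Each loop level contributes: 1 × 1 × log n. Multiplying the contributions gives O(log n).

Answer: O(log n)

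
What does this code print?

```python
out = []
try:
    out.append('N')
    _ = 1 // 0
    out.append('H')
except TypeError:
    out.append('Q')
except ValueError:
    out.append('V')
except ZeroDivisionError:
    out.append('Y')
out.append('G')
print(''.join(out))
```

Execution trace: 'N' (try body) → 'Y' (except ZeroDivisionError) → 'G' (after the try/except). Output: NYG

Answer: NYG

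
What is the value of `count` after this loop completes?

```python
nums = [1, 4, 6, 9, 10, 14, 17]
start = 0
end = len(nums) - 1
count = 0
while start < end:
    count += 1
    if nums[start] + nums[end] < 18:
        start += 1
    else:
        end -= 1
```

Steps to find pair summing to 18
`count` takes the values: 0 → 1 → 2 → 3 → 4 → 5 → 6

Answer: 6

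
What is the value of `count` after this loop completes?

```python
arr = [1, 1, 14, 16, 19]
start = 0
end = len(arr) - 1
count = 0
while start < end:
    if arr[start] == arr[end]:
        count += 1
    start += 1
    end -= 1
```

Count matching pairs from ends
`count` takes the values: 0

Answer: 0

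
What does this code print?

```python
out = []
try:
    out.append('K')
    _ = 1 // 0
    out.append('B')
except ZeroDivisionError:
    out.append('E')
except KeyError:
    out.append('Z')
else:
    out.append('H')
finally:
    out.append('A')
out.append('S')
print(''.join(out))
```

Execution trace: 'K' (try body) → 'E' (except ZeroDivisionError) → 'A' (finally) → 'S' (after the try/except). Output: KEAS

Answer: KEAS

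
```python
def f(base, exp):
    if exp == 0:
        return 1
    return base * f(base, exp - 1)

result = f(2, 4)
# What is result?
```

f(2, 4) = 2 * 2 * 2 * 2 = 16

Answer: 16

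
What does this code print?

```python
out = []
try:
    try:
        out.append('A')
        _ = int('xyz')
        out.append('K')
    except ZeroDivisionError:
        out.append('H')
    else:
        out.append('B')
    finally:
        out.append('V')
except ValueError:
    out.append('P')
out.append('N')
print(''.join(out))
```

Execution trace: 'A' (inner try body) → 'V' (inner finally) → 'P' (outer except ValueError) → 'N' (after the try/except). Output: AVPN

Answer: AVPN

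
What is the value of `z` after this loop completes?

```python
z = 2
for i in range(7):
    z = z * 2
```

Multiply by 2, 7 times: 2 * 2^7 = 256
`z` takes the values: 2 → 4 → 8 → 16 → 32 → 64 → 128 → 256

Answer: 256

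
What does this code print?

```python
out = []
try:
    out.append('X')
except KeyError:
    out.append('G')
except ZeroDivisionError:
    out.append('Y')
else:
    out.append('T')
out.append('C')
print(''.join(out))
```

Execution trace: 'X' (try body, no exception) → 'T' (else) → 'C' (after the try/except). Output: XTC

Answer: XTC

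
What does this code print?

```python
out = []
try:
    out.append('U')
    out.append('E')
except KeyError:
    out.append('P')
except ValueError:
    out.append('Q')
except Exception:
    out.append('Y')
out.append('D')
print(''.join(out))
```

Execution trace: 'U' (try body) → 'E' (try body, no exception) → 'D' (after the try/except). Output: UED

Answer: UED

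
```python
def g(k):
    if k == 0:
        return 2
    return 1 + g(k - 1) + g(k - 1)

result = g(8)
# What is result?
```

g(k) = 1 + 2·g(k-1), g(0)=2. Closed form: (2+1)·2^8 - 1 = 767.

Answer: 767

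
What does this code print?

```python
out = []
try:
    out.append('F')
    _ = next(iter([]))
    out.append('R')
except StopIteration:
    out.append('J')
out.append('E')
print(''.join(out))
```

Execution trace: 'F' (try body) → 'J' (except StopIteration) → 'E' (after the try/except). Output: FJE

Answer: FJE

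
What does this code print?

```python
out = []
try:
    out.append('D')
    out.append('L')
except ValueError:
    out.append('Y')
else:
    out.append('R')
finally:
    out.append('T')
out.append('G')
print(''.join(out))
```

Execution trace: 'D' (try body) → 'L' (try body, no exception) → 'R' (else) → 'T' (finally) → 'G' (after the try/except). Output: DLRTG

Answer: DLRTG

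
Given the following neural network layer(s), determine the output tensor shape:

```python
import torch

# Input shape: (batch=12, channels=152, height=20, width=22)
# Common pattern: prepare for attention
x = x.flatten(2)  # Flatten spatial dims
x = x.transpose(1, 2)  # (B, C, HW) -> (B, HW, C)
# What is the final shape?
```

Input: (12, 152, 20, 22) -> after flatten(2): (12, 152, 440) -> Output: (12, 440, 152)

Answer: (12, 440, 152)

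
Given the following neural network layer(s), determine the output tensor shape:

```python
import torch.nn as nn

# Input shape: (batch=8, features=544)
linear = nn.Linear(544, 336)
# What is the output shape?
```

Input: (8, 544) -> Output: (8, 336)

Answer: (8, 336)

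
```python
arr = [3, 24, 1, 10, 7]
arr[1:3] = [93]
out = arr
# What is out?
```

Trace:
`arr = [3, 24, 1, 10, 7]` → arr = [3, 24, 1, 10, 7]
`arr[1:3] = [93]` → arr = [3, 93, 10, 7]
`out = arr` → out = [3, 93, 10, 7]
So out = [3, 93, 10, 7]

Answer: [3, 93, 10, 7]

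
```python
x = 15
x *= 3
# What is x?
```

Trace:
`x = 15` → x = 15
`x *= 3` → x = 45
So x = 45

Answer: 45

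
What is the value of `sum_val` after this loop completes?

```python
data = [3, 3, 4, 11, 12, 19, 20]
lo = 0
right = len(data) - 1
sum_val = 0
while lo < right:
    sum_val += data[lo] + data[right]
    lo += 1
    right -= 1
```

Sum of pairs from ends
`sum_val` takes the values: 0 → 23 → 45 → 61

Answer: 61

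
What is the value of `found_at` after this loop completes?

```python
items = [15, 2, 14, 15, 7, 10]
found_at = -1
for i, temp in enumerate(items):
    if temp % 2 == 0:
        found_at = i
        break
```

First even number index in [15, 2, 14, 15, 7, 10]
`found_at` takes the values: -1 → 1

Answer: 1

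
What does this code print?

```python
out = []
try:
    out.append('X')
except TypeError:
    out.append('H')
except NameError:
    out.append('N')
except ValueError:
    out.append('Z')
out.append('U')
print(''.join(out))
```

Execution trace: 'X' (try body, no exception) → 'U' (after the try/except). Output: XU

Answer: XU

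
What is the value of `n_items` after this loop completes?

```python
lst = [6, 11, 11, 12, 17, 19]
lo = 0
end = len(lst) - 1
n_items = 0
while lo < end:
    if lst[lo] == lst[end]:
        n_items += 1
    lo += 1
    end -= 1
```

Count matching pairs from ends
`n_items` takes the values: 0

Answer: 0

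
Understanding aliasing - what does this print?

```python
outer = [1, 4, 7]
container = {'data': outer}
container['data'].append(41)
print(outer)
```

Key concept: dict holds reference to list.
Step by step:
`outer = [1, 4, 7]` → outer = [1, 4, 7]
`container = {'data': outer}` → container = {'data': [1, 4, 7]}
`container['data'].append(41)` → outer = [1, 4, 7, 41]; container = {'data': [1, 4, 7, 41]}
`print(outer)` → prints [1, 4, 7, 41]

Answer: [1, 4, 7, 41]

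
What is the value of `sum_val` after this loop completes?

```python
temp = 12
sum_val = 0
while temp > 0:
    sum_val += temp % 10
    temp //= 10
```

Sum digits of 12
`sum_val` takes the values: 0 → 2 → 3

Answer: 3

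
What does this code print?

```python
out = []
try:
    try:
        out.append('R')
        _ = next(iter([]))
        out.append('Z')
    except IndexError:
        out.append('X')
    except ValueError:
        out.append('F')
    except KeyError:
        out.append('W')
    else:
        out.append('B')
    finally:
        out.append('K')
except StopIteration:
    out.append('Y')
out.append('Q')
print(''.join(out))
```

Execution trace: 'R' (try body) → 'K' (finally) → 'Y' (outer except StopIteration) → 'Q' (after the try/except). Output: RKYQ

Answer: RKYQ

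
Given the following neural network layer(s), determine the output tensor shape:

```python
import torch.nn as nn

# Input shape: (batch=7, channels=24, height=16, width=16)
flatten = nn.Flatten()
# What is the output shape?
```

Input: (7, 24, 16, 16) -> Output: (7, 6144)

Answer: (7, 6144)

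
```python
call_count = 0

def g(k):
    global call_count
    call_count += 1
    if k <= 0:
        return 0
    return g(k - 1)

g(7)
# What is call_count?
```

Linear recursion stepping by 1: 8 calls from k=7 down to ≤0.

Answer: 8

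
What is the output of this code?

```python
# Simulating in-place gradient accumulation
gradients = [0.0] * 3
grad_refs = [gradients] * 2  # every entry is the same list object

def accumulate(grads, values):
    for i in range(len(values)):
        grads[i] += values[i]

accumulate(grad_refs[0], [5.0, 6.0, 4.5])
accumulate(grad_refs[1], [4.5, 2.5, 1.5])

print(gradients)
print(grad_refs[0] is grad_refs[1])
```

Key concept: gradient accumulation aliasing.
Step by step:
`gradients = [0.0] * 3` → gradients = [0.0, 0.0, 0.0]
`grad_refs = [gradients] * 2` → grad_refs = [[0.0, 0.0, 0.0], [0.0, 0.0, 0.0]]
`accumulate(grad_refs[0], [5.0, 6.0, 4.5])` → gradients = [5.0, 6.0, 4.5]; grad_refs = [[5.0, 6.0, 4.5], [5.0, 6.0, 4.5]]
`accumulate(grad_refs[1], [4.5, 2.5, 1.5])` → gradients = [9.5, 8.5, 6.0]; grad_refs = [[9.5, 8.5, 6.0], [9.5, 8.5, 6.0]]
`print(gradients)` → prints [9.5, 8.5, 6.0]
`print(grad_refs[0] is grad_refs[1])` → prints True

Answer:
[9.5, 8.5, 6.0]
True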